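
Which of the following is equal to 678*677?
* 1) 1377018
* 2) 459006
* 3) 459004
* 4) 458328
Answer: 2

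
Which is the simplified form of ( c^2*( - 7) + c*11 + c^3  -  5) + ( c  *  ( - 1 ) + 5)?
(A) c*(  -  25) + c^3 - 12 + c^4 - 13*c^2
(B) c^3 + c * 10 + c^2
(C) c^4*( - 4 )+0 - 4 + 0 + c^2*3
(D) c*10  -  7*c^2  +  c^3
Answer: D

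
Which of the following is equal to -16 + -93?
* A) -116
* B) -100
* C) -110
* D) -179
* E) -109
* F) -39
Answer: E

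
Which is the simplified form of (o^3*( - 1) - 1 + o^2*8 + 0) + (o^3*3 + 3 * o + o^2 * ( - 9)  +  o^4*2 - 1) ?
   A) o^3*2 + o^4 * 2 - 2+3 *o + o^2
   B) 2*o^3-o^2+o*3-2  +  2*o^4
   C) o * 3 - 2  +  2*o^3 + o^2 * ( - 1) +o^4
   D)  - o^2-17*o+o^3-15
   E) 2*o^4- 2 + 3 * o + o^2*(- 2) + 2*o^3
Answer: B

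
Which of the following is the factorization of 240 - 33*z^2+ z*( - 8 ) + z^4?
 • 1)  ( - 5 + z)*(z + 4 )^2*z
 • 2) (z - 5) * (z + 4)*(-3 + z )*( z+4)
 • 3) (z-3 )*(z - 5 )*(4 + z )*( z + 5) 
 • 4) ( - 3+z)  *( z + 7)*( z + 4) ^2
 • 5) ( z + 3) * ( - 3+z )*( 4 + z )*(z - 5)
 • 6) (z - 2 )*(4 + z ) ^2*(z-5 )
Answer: 2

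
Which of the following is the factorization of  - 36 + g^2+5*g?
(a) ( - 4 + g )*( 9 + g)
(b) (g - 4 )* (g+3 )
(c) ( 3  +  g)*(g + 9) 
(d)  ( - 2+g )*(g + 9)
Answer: a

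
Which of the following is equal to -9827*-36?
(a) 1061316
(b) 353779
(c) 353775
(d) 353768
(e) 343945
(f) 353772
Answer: f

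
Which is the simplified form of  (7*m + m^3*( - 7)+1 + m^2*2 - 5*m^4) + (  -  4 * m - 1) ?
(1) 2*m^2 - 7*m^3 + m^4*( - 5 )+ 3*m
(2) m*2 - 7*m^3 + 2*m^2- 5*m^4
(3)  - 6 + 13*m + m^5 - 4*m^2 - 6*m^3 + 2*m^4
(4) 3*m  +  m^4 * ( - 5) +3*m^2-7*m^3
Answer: 1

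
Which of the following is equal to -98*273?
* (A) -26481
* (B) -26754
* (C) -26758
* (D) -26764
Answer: B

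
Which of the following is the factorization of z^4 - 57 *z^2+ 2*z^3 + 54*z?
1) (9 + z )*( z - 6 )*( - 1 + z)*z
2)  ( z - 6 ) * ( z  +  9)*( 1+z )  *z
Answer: 1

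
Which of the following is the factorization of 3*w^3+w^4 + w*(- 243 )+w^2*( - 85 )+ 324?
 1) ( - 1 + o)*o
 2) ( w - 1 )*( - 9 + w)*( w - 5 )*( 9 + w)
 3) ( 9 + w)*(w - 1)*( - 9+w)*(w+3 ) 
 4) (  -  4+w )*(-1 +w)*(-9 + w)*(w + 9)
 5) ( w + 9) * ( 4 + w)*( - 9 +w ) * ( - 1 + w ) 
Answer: 5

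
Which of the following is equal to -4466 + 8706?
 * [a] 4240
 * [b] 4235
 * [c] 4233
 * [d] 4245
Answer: a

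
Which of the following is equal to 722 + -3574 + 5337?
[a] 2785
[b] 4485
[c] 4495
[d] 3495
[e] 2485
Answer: e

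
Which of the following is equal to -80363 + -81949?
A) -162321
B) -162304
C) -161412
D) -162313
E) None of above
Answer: E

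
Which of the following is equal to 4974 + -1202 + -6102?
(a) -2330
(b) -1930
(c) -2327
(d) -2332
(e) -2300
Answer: a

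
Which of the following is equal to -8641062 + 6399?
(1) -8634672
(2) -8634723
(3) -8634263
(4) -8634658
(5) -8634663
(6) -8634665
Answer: 5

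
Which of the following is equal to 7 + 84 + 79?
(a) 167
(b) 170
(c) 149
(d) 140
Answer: b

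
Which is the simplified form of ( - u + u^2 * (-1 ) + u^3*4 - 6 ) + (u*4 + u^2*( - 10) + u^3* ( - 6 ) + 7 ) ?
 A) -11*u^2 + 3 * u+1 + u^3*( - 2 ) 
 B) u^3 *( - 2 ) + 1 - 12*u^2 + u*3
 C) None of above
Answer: A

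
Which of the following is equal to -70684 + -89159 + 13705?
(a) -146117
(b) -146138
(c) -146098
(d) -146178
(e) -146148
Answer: b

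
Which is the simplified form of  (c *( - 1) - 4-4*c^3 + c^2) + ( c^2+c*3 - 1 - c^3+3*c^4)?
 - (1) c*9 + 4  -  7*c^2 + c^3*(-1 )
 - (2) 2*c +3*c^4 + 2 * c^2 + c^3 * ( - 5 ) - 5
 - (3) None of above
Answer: 2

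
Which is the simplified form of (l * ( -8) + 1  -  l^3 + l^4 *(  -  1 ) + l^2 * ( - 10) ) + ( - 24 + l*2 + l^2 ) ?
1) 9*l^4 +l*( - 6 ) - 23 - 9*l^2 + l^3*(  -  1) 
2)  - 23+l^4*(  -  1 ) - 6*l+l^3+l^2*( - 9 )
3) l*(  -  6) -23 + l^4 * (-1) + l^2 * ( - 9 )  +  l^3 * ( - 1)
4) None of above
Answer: 3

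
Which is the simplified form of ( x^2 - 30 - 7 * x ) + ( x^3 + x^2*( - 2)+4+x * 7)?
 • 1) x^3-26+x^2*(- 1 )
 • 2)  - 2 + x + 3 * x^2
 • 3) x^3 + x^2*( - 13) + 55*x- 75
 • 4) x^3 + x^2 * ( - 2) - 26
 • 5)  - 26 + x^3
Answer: 1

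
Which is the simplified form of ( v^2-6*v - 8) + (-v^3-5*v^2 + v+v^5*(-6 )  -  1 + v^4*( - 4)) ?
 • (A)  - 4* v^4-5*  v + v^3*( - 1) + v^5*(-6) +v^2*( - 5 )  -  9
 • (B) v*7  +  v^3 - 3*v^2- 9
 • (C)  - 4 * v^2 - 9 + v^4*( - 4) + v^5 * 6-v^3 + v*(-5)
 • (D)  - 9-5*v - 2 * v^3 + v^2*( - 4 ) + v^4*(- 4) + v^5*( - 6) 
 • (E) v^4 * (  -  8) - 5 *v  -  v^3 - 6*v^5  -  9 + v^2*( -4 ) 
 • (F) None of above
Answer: F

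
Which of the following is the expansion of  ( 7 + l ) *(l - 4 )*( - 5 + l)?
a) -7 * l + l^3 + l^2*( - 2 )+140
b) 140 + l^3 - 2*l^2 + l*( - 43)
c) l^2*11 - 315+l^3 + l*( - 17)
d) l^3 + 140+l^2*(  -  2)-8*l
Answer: b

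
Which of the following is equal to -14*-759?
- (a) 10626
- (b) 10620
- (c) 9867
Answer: a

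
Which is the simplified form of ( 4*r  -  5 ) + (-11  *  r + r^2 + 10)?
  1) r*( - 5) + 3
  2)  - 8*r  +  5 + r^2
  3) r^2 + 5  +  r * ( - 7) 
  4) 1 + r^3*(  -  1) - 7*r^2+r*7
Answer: 3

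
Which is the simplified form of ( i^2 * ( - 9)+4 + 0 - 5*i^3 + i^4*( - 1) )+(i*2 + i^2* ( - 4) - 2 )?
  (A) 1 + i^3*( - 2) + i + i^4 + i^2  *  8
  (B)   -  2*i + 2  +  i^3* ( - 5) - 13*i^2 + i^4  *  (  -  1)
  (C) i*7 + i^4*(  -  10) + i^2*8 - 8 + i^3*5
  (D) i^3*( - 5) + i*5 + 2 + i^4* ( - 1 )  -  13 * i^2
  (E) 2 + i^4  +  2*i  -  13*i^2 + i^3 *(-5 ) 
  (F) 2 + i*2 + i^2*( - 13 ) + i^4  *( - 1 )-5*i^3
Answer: F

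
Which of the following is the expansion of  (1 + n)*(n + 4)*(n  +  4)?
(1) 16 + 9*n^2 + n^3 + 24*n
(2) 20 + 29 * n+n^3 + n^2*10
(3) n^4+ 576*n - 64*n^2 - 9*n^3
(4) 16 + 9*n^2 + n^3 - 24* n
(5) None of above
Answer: 1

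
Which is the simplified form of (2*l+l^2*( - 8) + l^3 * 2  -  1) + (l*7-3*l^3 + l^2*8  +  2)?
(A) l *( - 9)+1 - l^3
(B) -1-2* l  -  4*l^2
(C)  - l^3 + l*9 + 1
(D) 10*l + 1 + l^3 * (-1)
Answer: C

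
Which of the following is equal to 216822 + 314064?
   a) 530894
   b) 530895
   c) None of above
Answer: c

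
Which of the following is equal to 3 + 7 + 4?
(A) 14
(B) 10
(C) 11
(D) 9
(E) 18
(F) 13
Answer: A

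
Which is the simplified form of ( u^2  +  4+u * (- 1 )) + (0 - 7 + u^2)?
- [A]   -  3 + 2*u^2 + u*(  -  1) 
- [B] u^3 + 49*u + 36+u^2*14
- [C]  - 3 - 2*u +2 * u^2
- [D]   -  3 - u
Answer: A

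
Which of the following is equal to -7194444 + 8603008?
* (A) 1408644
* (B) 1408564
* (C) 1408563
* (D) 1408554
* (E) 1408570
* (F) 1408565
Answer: B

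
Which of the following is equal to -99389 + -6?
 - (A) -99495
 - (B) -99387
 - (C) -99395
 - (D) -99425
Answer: C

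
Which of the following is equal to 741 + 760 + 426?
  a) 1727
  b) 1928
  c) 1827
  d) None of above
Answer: d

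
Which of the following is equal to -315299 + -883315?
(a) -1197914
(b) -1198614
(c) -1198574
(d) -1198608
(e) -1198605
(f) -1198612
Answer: b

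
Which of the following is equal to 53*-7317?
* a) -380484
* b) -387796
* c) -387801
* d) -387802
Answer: c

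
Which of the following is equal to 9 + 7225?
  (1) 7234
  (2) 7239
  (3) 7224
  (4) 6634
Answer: 1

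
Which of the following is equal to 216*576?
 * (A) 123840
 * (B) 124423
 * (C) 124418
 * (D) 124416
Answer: D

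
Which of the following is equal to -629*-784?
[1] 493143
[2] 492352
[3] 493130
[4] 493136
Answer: 4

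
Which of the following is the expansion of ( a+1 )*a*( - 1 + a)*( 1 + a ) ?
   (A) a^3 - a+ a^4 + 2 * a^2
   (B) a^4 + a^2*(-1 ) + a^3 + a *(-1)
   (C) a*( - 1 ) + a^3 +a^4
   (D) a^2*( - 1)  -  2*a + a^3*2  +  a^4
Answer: B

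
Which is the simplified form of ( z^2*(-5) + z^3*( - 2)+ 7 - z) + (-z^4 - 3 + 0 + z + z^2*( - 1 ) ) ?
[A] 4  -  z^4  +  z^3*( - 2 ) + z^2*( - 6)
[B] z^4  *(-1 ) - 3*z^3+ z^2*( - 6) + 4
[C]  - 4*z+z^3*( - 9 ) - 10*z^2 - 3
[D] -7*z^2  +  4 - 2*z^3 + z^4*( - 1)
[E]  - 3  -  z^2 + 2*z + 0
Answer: A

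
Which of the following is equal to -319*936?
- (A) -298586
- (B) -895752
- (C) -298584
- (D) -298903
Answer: C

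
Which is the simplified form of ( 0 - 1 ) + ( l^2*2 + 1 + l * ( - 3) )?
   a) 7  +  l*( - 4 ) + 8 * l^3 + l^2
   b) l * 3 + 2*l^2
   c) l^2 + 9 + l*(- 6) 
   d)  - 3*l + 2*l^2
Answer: d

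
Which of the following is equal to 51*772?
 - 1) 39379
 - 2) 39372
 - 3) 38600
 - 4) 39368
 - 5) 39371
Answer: 2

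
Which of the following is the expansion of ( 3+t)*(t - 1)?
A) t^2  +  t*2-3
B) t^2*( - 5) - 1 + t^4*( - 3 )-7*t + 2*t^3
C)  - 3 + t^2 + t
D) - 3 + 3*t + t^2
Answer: A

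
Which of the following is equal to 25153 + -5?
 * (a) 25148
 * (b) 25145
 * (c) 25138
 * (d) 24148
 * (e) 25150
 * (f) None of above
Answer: a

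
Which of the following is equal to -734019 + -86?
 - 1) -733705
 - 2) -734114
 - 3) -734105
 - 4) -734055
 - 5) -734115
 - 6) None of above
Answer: 3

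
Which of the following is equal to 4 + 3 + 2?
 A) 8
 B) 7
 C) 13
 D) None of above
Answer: D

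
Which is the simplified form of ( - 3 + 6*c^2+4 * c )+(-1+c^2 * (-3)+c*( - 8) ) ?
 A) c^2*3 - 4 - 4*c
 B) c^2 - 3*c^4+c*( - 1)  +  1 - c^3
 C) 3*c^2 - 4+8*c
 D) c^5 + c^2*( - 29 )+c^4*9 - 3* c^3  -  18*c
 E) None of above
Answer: A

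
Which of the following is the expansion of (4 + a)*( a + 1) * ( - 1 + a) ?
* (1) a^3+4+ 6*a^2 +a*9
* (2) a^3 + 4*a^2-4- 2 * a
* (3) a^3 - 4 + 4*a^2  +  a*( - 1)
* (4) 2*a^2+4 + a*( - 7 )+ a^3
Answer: 3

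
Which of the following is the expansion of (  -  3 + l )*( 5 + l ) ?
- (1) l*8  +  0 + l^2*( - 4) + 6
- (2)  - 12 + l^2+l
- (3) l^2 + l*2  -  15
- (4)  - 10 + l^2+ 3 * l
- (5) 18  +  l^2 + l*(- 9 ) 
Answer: 3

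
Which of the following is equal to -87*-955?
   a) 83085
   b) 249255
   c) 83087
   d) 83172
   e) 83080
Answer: a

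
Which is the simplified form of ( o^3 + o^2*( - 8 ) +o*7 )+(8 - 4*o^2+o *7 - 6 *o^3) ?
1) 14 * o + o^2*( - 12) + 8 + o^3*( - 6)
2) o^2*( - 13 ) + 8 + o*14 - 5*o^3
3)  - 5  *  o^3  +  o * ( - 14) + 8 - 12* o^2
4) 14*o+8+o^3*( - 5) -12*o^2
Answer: 4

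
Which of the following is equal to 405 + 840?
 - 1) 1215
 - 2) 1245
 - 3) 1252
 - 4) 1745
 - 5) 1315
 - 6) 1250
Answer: 2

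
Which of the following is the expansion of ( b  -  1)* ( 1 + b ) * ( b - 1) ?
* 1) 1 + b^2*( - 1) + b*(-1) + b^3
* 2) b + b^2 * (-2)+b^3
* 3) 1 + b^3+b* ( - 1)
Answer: 1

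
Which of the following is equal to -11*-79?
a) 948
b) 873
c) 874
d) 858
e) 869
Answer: e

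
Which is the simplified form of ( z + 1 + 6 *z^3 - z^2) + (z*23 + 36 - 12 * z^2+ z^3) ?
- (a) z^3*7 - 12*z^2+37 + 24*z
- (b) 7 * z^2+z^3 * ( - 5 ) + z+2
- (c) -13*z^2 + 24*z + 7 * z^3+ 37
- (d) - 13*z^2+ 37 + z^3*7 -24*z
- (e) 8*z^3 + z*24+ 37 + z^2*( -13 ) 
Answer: c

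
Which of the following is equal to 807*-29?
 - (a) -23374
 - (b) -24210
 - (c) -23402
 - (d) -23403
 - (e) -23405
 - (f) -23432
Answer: d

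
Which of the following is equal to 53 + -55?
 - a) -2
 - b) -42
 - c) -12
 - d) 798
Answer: a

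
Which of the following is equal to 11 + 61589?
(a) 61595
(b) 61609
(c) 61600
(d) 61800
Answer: c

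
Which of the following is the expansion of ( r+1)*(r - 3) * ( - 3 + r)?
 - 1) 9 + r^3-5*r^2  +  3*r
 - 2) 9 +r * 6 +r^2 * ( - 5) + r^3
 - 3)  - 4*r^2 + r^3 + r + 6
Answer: 1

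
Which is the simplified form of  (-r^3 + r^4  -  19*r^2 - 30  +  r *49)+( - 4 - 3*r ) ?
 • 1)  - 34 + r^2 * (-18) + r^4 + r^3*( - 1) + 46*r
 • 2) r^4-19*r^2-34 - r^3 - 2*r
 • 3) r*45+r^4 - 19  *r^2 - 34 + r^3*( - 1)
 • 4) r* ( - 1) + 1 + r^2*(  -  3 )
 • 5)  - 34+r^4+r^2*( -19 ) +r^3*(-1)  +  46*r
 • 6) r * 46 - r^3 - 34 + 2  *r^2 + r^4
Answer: 5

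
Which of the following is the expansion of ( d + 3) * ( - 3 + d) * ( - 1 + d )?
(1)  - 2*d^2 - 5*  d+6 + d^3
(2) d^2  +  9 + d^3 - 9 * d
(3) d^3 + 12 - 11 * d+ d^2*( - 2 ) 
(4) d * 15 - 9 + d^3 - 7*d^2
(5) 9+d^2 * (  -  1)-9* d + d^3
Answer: 5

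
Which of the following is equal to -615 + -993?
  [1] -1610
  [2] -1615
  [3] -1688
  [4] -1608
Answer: 4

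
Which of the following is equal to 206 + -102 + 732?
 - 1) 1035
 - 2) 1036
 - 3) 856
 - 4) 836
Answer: 4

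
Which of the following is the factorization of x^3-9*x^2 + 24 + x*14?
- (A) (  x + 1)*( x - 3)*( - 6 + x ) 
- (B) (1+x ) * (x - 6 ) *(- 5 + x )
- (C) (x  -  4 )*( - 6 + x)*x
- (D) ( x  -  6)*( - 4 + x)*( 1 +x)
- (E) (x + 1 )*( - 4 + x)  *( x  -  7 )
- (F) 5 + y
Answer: D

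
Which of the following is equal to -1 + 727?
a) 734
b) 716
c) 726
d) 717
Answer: c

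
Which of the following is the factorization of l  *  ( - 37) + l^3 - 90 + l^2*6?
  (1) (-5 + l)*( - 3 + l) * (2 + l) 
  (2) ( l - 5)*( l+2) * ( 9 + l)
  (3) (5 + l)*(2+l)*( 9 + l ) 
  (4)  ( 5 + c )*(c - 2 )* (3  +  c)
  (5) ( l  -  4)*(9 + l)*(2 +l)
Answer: 2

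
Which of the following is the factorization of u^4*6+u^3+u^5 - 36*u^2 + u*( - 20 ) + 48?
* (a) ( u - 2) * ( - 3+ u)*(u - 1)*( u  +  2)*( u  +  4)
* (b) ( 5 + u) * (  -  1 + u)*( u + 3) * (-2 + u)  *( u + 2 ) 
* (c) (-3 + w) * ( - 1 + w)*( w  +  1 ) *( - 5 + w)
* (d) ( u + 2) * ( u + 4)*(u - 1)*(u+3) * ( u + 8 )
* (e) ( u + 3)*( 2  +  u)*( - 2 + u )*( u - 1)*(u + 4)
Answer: e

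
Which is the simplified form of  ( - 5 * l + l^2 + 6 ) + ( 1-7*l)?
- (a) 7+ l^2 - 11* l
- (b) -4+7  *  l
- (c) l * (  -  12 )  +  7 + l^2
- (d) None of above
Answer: c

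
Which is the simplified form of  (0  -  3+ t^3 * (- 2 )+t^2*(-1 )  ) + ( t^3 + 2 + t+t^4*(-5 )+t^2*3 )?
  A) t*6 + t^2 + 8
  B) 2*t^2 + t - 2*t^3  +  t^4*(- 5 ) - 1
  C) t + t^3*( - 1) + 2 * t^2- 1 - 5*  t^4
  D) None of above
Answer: C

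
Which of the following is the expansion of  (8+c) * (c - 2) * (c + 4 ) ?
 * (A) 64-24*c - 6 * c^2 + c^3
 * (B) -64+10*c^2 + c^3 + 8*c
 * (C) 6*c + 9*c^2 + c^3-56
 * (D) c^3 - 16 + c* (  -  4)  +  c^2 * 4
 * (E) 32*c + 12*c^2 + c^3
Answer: B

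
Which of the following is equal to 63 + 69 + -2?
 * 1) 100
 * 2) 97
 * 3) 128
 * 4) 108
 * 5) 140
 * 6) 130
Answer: 6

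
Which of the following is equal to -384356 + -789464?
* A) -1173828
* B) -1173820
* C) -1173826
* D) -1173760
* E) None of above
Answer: B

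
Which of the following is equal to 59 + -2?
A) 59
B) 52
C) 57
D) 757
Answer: C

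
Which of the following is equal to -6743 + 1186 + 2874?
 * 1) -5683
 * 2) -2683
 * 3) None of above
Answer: 2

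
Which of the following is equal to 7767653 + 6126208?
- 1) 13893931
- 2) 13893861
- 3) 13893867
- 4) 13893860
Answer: 2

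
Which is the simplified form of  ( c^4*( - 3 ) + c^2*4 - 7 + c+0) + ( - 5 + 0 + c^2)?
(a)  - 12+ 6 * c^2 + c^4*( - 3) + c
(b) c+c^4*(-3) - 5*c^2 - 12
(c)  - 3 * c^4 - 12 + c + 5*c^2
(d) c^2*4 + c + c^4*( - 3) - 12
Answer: c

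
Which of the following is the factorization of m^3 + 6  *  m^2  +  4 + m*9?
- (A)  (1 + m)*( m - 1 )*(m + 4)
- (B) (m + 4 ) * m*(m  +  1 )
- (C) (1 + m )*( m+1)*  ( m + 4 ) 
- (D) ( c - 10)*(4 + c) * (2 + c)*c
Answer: C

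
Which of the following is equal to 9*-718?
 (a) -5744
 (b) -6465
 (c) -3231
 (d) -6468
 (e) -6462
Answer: e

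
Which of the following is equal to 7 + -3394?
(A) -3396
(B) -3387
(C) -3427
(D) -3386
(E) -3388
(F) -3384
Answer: B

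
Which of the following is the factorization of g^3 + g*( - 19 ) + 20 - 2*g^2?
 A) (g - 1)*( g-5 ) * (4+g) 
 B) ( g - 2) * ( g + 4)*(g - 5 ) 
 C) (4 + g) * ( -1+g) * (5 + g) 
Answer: A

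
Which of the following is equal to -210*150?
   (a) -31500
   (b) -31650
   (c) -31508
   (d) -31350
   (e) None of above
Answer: a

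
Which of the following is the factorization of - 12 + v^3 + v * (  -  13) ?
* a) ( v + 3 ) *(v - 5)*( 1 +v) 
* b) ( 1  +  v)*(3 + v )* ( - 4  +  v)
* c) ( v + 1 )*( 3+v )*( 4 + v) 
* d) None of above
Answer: b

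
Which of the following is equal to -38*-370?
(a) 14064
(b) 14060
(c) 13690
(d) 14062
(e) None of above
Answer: b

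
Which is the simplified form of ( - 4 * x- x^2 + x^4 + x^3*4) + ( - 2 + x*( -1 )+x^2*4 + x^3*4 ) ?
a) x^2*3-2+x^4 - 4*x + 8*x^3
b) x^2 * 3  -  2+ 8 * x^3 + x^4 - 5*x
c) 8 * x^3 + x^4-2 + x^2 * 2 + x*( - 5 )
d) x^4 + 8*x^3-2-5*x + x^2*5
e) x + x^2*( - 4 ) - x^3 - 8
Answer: b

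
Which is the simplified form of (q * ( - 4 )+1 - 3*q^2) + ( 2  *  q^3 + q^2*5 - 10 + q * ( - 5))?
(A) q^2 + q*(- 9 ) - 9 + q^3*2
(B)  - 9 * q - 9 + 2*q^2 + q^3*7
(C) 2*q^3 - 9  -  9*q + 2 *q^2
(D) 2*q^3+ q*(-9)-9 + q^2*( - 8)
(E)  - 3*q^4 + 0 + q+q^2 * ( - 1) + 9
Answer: C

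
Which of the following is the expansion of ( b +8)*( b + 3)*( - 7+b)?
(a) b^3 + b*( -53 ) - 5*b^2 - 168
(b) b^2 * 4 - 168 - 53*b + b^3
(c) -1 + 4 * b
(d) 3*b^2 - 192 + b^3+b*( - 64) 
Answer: b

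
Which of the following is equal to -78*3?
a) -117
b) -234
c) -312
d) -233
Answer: b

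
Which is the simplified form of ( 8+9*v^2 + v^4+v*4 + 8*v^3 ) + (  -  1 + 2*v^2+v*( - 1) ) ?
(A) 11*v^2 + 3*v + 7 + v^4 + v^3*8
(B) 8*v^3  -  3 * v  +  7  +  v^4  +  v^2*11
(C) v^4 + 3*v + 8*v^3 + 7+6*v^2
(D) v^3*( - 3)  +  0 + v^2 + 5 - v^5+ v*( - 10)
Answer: A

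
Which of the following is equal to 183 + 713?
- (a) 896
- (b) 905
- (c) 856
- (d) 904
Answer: a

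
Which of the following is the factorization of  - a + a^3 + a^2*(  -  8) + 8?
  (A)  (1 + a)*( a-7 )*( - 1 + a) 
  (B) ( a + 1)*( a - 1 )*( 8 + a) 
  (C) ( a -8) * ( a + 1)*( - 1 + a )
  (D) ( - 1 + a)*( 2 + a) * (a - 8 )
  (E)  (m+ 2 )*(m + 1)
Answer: C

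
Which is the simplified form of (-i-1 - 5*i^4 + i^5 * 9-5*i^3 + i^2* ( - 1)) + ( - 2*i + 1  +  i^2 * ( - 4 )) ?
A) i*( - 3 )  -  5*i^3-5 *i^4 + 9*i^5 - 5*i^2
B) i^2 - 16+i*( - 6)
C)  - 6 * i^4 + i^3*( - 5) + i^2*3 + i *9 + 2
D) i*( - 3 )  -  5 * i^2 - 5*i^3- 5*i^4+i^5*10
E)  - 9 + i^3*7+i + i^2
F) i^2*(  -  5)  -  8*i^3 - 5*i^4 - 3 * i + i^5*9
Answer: A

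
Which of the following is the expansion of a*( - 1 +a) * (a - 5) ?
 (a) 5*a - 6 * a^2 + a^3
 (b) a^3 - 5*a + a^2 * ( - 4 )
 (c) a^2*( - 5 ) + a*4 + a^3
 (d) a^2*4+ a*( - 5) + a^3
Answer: a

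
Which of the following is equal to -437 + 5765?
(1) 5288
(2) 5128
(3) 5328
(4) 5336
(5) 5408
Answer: 3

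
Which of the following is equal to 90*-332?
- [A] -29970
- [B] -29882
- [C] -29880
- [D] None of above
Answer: C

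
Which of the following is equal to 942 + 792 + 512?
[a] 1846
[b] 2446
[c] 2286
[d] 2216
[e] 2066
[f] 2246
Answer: f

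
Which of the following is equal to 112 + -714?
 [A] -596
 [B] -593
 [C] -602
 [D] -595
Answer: C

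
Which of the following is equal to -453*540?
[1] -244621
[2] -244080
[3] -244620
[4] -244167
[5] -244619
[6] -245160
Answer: 3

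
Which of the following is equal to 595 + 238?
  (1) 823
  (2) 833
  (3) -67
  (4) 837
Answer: 2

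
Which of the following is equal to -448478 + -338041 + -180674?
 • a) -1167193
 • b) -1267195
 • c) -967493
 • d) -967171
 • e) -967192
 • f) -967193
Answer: f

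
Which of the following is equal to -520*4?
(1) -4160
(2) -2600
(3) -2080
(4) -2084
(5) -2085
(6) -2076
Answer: 3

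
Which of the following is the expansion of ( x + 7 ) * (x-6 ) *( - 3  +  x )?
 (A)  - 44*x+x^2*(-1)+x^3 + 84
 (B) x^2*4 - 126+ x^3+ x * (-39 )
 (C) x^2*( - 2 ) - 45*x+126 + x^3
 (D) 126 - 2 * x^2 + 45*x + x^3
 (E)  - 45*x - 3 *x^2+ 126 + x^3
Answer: C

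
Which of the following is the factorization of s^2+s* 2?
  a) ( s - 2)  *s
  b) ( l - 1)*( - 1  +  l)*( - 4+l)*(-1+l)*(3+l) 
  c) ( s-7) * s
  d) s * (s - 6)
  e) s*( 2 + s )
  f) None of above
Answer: e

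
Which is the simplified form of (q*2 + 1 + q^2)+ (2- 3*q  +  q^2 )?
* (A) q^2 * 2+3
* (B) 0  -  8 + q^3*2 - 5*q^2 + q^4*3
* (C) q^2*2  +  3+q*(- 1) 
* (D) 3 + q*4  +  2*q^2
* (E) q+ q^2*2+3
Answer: C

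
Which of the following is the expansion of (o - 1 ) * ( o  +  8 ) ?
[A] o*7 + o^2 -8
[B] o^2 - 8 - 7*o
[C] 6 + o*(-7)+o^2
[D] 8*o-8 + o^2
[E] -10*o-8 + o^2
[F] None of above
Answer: A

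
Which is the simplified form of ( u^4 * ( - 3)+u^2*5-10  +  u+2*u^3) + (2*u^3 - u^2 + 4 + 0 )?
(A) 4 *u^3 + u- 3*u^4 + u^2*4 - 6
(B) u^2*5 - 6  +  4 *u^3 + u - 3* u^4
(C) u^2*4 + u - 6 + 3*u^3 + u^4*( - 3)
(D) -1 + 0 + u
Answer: A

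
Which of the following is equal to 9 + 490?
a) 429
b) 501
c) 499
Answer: c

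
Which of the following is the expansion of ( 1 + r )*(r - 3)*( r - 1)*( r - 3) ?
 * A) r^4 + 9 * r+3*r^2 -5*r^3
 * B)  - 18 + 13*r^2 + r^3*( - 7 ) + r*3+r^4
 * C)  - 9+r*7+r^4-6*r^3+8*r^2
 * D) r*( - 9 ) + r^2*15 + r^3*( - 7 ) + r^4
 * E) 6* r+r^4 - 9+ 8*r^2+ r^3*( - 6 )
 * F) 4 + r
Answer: E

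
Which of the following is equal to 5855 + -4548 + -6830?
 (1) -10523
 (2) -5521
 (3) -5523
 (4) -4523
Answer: 3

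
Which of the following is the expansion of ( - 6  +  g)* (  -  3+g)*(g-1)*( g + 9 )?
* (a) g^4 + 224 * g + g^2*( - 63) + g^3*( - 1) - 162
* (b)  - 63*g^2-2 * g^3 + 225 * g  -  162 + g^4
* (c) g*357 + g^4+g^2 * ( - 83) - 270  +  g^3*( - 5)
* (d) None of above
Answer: d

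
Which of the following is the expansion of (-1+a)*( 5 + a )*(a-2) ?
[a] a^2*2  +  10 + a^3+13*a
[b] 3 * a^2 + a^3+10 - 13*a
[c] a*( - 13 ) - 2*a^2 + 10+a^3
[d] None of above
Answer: d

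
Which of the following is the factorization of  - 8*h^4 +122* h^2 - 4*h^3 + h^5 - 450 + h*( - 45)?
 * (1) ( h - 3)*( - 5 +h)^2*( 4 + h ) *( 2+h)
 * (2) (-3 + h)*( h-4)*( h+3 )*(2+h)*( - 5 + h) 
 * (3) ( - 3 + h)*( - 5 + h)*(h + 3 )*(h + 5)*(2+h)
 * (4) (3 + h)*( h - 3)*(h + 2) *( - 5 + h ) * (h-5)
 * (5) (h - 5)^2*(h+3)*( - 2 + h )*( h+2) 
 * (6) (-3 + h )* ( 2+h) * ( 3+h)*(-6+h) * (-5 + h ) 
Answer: 4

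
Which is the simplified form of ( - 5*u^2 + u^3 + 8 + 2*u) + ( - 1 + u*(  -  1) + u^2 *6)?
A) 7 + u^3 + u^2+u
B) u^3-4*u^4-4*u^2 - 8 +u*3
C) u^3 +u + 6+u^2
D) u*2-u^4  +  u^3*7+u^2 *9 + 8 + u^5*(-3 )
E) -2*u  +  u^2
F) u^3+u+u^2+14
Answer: A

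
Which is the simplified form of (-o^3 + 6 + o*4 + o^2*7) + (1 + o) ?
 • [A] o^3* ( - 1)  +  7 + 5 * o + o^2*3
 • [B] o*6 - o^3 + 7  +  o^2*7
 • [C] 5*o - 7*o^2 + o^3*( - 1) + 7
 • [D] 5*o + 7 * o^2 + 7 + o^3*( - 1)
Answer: D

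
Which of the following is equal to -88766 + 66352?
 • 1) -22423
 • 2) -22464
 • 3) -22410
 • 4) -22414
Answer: 4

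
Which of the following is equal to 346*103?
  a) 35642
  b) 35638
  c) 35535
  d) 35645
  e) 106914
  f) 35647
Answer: b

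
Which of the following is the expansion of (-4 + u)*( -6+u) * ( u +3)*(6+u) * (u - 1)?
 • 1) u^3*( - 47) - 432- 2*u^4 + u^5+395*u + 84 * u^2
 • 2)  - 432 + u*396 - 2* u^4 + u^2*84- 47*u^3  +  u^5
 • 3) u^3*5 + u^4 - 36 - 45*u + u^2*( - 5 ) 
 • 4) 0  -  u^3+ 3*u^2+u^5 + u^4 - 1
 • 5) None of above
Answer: 2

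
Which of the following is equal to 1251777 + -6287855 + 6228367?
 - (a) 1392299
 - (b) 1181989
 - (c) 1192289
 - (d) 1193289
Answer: c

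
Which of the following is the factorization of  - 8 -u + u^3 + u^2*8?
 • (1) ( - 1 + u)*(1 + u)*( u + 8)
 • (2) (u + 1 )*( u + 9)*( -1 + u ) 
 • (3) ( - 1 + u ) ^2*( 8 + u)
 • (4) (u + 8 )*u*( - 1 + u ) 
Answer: 1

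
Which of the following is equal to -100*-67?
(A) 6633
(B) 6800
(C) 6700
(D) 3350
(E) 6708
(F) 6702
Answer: C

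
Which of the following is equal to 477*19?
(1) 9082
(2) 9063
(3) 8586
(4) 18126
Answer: 2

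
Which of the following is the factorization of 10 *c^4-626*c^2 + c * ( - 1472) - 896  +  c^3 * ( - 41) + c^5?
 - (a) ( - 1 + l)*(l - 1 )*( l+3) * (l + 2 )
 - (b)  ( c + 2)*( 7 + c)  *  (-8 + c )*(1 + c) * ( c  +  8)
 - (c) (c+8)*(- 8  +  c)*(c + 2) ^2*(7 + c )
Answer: b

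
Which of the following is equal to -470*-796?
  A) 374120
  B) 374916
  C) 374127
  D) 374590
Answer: A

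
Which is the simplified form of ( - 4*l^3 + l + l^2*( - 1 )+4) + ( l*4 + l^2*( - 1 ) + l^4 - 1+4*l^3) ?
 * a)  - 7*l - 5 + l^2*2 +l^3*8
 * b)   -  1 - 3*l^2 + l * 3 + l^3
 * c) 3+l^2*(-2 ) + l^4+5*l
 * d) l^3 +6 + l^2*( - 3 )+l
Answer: c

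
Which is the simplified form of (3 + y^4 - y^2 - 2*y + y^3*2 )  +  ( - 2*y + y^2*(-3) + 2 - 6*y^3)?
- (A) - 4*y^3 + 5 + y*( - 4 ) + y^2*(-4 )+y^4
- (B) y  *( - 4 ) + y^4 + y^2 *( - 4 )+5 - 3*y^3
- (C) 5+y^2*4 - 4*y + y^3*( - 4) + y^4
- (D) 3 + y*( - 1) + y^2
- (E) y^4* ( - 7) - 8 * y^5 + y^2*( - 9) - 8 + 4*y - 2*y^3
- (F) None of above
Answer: A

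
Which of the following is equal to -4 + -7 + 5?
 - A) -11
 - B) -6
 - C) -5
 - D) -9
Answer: B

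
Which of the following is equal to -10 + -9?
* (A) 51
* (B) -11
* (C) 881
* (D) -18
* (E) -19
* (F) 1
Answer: E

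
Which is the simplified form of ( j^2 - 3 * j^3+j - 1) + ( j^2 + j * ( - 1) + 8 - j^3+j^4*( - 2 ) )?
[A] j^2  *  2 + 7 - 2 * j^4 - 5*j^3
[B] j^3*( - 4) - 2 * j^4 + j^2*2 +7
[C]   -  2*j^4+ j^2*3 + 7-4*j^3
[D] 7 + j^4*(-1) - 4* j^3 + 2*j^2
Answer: B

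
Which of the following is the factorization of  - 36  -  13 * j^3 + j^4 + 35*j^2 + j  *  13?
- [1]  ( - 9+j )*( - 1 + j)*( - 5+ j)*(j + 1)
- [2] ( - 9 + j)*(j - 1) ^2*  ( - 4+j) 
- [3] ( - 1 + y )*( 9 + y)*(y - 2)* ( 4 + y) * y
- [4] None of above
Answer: 4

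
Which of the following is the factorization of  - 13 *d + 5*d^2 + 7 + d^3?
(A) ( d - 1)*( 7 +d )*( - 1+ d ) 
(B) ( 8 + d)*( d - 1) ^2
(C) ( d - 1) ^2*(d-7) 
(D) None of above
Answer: A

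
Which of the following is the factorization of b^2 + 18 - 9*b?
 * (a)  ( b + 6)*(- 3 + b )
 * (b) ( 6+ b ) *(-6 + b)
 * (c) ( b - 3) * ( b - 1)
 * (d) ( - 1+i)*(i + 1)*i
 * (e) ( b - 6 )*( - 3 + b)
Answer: e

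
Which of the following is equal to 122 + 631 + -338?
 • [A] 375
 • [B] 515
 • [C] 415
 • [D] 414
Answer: C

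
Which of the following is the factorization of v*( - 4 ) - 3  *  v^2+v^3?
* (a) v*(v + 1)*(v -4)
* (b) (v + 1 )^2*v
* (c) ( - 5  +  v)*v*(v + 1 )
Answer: a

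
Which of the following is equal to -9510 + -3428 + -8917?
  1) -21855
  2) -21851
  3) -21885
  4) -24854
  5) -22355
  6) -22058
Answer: 1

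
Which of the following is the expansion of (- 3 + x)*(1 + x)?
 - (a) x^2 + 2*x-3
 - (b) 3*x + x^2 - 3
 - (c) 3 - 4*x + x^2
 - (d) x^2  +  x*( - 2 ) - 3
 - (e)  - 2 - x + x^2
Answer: d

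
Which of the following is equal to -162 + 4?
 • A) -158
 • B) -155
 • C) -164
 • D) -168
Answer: A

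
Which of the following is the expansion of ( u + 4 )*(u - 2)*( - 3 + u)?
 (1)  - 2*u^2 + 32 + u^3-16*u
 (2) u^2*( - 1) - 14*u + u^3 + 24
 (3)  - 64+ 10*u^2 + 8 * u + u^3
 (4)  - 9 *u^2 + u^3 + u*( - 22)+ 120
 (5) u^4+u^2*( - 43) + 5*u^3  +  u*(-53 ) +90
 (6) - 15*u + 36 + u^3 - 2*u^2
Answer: 2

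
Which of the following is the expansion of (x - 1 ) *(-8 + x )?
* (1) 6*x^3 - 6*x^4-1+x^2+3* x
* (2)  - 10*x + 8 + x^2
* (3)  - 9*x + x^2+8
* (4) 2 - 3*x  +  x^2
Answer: 3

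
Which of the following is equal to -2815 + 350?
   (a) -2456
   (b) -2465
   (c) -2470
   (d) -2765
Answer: b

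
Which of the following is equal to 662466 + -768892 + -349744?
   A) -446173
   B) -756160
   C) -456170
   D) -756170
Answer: C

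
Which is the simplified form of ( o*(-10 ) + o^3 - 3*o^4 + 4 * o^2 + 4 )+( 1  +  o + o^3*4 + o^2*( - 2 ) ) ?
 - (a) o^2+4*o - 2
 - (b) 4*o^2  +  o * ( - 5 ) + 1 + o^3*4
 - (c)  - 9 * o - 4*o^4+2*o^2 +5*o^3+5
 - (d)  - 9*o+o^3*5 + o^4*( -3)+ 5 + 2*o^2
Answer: d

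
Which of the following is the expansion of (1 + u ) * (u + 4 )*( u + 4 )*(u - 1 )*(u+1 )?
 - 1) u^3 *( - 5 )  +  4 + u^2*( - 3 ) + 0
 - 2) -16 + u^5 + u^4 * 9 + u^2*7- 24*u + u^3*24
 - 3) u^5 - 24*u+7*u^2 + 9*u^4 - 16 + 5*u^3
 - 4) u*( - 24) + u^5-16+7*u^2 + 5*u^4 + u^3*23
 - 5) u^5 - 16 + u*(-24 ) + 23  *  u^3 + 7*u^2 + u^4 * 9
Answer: 5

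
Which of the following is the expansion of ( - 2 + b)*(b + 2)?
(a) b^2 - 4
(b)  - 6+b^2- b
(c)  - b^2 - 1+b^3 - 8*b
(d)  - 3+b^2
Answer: a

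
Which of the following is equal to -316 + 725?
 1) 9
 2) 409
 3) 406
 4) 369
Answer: 2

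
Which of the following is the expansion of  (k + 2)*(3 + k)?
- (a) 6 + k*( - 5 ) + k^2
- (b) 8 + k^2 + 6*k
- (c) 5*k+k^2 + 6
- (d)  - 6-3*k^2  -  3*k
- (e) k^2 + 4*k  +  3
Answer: c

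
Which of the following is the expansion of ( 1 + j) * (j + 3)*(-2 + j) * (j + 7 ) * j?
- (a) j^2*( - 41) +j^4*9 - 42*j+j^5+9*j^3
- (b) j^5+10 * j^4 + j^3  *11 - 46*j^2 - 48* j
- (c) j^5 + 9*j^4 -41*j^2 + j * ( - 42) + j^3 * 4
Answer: a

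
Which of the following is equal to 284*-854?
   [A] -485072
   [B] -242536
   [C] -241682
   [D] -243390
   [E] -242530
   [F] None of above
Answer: B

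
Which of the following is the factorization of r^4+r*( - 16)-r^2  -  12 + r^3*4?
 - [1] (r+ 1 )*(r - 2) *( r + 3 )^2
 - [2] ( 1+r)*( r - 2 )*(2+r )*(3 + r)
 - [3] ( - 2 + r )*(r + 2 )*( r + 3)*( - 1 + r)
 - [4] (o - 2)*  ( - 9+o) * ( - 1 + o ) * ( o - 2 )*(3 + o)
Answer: 2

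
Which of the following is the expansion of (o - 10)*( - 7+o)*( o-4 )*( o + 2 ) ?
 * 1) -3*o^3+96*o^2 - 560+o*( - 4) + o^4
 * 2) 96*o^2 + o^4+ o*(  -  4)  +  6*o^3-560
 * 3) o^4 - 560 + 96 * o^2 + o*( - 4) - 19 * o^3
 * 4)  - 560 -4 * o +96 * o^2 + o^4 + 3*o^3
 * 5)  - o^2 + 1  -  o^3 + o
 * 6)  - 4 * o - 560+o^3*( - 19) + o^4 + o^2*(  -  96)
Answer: 3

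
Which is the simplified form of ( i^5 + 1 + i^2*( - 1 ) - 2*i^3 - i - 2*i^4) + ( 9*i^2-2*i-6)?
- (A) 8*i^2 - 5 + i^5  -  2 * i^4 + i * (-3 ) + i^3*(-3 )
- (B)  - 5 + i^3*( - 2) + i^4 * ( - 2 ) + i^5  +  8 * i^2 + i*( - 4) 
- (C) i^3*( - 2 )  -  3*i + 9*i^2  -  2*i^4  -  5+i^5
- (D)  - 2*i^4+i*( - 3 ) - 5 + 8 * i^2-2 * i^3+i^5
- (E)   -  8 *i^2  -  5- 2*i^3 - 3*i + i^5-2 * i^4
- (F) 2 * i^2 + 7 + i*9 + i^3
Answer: D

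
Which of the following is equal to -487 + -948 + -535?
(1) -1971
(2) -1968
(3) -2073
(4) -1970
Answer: 4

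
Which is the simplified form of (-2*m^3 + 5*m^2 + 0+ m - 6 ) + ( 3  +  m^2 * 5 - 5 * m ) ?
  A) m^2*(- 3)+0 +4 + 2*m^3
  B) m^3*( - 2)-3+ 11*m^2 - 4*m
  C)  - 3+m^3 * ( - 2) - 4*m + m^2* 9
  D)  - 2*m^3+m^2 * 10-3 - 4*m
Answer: D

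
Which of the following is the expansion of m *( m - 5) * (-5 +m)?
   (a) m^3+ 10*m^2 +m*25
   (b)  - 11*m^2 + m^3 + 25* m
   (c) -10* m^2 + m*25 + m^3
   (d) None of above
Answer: c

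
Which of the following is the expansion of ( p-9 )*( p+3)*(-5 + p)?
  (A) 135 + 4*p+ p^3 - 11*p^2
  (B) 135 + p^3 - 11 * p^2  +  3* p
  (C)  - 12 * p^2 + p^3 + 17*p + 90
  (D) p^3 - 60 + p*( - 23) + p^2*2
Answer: B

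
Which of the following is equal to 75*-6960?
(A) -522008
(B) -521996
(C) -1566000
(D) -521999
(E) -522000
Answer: E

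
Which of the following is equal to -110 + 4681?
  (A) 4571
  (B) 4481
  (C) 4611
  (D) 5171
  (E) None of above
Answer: A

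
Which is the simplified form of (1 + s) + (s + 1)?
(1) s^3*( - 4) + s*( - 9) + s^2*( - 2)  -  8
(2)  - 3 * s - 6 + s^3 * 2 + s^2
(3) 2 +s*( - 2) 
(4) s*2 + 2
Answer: 4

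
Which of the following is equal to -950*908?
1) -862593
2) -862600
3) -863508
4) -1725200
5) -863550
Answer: 2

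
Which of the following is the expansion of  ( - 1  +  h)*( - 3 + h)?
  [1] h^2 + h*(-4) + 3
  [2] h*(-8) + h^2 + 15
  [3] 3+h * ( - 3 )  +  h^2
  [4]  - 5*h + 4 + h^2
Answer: 1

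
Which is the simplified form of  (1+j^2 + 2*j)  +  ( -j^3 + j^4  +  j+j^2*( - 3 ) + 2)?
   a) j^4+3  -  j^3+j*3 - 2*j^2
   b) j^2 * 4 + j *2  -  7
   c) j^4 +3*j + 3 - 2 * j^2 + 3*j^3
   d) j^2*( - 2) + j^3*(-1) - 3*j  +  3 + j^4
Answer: a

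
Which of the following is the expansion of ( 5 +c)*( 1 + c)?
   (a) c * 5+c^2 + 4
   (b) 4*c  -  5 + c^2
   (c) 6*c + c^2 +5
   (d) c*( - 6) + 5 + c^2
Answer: c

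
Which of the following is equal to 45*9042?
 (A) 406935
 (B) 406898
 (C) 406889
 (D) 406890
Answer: D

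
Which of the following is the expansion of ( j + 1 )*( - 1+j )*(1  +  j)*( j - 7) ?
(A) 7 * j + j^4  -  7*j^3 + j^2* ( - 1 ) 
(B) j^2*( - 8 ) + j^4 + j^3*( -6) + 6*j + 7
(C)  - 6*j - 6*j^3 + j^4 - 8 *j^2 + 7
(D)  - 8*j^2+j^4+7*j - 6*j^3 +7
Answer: B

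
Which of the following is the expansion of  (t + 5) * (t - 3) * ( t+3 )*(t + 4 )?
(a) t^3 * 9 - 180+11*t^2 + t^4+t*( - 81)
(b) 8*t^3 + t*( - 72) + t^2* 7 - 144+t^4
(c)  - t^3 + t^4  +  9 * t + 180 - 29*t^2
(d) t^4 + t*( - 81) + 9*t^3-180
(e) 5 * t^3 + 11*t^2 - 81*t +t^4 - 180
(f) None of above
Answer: a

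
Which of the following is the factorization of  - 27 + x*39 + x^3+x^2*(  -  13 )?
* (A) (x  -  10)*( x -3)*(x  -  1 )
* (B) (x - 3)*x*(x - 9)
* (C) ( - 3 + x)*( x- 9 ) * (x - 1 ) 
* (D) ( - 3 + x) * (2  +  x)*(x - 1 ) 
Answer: C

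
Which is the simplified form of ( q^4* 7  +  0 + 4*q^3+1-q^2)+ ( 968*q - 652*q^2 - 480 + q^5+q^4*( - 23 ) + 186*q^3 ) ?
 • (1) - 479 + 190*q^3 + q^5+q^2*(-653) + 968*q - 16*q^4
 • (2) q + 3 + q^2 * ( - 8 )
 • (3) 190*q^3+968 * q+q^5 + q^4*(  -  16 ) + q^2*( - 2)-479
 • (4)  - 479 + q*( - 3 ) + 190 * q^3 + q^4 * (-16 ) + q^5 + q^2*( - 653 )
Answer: 1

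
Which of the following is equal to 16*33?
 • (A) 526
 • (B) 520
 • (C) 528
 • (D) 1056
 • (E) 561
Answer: C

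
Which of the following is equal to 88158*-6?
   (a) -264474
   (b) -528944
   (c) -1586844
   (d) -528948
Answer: d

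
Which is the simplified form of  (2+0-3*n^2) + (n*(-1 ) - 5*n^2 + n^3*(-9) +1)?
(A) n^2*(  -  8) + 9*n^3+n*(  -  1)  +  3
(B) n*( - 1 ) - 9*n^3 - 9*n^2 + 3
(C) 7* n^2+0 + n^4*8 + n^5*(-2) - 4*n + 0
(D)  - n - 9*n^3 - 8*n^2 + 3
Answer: D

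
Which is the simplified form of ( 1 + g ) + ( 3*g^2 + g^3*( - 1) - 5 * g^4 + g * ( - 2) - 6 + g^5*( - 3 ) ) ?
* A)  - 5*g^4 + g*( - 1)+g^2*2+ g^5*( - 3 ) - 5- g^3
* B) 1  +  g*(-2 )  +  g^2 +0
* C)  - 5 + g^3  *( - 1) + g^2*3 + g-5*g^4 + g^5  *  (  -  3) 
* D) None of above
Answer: D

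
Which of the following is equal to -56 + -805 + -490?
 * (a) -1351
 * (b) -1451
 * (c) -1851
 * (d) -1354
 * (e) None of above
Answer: a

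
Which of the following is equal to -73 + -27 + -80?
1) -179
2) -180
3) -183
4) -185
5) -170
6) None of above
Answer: 2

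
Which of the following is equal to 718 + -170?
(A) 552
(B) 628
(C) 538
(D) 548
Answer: D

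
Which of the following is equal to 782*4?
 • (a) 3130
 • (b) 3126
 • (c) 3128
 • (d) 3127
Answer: c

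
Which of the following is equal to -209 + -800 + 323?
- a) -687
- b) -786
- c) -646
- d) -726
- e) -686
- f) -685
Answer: e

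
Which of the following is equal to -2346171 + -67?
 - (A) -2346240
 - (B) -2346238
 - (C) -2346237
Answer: B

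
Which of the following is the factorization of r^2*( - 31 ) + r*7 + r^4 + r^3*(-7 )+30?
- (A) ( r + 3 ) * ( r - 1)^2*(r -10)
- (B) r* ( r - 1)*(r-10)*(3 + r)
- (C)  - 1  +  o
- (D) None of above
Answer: D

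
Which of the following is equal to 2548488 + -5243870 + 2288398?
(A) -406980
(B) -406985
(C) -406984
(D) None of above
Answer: C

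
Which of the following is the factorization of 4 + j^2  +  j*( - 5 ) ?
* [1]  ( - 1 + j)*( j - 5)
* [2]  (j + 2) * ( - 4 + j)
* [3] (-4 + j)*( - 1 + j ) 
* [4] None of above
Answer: 3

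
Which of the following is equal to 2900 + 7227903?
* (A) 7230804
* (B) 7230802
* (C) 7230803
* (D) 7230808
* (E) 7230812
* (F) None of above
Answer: C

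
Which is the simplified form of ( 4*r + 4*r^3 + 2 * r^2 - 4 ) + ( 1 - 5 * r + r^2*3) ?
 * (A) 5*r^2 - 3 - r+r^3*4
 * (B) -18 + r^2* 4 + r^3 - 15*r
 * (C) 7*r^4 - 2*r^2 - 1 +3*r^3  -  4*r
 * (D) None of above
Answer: A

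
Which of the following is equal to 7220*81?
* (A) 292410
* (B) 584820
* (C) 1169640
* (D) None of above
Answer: B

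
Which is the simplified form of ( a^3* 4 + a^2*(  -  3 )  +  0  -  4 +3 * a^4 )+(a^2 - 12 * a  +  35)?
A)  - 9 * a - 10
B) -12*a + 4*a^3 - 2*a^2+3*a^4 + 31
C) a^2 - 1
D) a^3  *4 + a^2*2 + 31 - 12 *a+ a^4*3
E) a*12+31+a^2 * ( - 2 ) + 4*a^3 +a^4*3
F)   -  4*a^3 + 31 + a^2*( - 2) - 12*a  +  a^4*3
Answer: B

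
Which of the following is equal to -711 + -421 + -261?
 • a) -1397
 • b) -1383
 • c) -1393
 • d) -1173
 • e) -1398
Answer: c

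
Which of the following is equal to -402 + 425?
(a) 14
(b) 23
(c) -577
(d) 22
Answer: b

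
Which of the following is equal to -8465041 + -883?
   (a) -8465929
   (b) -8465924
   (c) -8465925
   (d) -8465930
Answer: b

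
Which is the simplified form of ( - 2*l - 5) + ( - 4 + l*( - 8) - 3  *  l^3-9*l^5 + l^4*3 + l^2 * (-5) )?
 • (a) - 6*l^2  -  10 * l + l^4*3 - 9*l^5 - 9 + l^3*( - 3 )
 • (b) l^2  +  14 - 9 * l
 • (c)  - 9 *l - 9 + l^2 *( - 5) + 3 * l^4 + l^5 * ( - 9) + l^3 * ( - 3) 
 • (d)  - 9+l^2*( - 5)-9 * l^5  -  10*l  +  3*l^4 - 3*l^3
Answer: d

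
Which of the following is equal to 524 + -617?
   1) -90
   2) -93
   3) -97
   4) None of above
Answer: 2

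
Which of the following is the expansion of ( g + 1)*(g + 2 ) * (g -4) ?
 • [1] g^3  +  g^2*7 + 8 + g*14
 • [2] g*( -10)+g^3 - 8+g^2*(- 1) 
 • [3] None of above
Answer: 2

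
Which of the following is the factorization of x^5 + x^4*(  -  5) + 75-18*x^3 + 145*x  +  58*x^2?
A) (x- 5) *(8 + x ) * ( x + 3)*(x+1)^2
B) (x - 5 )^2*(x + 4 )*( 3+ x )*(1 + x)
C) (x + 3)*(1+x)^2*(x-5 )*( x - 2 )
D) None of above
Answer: D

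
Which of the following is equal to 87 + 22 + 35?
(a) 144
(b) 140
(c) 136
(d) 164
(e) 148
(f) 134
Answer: a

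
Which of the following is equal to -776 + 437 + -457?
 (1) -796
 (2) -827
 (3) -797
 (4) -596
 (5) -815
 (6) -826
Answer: 1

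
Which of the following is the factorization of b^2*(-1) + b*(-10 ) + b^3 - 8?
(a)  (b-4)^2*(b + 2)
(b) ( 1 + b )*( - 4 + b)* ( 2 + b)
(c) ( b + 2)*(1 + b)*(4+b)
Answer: b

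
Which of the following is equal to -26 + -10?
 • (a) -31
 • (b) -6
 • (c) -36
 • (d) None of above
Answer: c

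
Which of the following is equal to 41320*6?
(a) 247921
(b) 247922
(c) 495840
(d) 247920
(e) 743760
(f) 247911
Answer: d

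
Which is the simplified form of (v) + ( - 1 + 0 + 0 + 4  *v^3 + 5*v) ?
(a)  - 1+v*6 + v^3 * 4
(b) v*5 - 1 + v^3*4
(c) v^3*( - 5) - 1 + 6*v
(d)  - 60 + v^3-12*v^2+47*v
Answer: a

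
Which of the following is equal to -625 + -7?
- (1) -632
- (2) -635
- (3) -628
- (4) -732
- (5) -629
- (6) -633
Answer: 1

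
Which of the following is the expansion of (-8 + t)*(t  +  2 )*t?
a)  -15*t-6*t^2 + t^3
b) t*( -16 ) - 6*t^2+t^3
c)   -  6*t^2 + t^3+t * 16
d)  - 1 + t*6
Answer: b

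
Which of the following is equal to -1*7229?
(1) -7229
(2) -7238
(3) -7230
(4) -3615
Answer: 1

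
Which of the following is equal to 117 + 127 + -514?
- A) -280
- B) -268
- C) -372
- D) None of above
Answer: D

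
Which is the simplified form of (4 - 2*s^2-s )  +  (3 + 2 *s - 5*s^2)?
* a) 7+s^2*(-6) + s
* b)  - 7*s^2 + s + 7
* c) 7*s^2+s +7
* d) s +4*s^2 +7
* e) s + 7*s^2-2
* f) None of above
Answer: b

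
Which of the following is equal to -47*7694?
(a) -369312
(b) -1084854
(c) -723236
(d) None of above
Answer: d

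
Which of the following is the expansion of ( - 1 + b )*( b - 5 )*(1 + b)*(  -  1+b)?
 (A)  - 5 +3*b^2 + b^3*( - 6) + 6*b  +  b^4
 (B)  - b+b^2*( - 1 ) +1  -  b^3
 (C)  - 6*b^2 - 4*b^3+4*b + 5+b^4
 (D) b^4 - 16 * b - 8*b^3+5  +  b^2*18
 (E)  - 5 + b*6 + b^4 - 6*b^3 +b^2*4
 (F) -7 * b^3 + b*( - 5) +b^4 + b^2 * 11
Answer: E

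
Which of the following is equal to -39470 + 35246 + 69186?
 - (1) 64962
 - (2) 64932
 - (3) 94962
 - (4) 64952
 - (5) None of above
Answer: 1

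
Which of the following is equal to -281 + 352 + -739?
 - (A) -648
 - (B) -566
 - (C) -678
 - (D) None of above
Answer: D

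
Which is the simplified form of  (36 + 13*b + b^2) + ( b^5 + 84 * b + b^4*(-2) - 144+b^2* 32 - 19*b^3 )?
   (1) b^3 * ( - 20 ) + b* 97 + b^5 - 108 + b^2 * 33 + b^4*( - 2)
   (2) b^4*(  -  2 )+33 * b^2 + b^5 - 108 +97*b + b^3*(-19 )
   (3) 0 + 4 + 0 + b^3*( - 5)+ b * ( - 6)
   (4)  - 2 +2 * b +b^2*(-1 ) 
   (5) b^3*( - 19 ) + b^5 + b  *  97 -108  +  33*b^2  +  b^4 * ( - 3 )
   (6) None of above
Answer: 2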